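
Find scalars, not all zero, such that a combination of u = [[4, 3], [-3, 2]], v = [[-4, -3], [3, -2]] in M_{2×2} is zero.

Write each element as a vector in ℝ⁴ using {E₁₁, E₁₂, E₂₁, E₂₂}.
Solve the homogeneous system with u, v as columns by row-reducing the coefficient matrix.
A generator of the null space is (1, 1).

u + v = 0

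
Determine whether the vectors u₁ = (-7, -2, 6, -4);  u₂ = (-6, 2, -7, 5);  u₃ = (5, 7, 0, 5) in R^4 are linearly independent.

Row-reduce the matrix whose columns are u₁, u₂, u₃.
The reduction yields 3 nonzero rows, so the rank is 3.
Since rank = 3 (the number of vectors), the set is linearly independent.

linearly independent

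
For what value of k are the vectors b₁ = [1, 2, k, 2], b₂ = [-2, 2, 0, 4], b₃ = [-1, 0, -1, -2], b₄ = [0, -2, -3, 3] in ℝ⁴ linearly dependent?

k = 41/11

Dependence holds iff the 4×4 matrix [b₁ b₂ b₃ b₄] is singular.
The determinant works out to 22*k - 82.
Solving 22*k - 82 = 0 yields k = 41/11.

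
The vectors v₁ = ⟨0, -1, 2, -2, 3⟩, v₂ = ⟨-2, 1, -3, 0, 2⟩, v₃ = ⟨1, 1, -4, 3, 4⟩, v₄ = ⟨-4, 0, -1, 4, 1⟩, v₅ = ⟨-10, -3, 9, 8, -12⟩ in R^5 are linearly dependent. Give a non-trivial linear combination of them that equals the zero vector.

v₁ + 2v₂ + 2v₃ - 3v₄ + v₅ = 0

Solve the homogeneous system with v₁, v₂, v₃, v₄, v₅ as columns by row-reducing the coefficient matrix.
The free variable yields coefficients (1, 2, 2, -3, 1) (any nonzero multiple also works).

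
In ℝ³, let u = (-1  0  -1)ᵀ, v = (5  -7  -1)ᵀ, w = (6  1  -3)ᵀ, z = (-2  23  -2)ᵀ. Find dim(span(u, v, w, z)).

dim = 3

Put the 3×4 matrix [u|v|w|z] into echelon form.
Exactly 3 pivots survive; hence the rank is 3.
(With 4 elements in a 3-dimensional space the rank is at most 3.)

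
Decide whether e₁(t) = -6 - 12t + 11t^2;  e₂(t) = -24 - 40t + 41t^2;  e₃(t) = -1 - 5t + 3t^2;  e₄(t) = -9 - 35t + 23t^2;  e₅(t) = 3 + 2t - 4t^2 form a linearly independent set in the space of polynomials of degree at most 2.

Take coordinates with respect to the standard basis {1, t, t^2}.
There are 5 vectors in a 3-dimensional space, so they cannot be linearly independent.

linearly dependent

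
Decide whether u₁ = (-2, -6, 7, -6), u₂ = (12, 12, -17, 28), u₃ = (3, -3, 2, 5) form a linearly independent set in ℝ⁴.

Row-reduce the matrix whose columns are u₁, u₂, u₃.
The reduction yields 2 nonzero rows, so the rank is 2.
Since rank 2 < 3, the set is linearly dependent.
Indeed 3u₁ + u₂ - 2u₃ = 0.

linearly dependent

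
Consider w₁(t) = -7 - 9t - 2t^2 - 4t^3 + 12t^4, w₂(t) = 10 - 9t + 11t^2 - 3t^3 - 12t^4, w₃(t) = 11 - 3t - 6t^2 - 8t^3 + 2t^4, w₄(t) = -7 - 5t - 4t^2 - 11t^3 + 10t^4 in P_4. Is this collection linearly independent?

Write each element as a coordinate vector in ℝ⁵ using {1, t, …, t^4}.
Row-reduce the matrix whose columns are w₁, w₂, w₃, w₄.
The reduction yields 4 nonzero rows, so the rank is 4.
Since rank = 4 (the number of vectors), the set is linearly independent.

linearly independent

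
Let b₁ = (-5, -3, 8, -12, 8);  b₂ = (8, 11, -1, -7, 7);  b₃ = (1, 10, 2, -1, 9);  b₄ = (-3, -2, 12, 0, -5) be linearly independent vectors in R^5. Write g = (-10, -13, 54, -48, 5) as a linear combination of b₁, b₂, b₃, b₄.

Set up the augmented matrix [b₁ | b₂ | b₃ | b₄ | g] and row-reduce.
Row-reducing the augmented matrix gives the unique coefficients (a₁, …, a₄) = (3, 2, -2, 3).

g = 3b₁ + 2b₂ - 2b₃ + 3b₄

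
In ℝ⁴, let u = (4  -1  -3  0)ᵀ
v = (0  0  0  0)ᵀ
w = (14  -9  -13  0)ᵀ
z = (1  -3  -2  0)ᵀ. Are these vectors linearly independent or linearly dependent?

One of the vectors is the zero vector, so the set is linearly dependent.

linearly dependent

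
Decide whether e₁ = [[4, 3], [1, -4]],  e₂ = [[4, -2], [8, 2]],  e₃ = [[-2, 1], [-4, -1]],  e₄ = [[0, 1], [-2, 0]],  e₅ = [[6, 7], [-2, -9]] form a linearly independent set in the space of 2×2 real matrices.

Write each element as a coordinate vector in ℝ⁴ using {E₁₁, E₁₂, E₂₁, E₂₂}.
There are 5 vectors in a 4-dimensional space, so they cannot be linearly independent.

linearly dependent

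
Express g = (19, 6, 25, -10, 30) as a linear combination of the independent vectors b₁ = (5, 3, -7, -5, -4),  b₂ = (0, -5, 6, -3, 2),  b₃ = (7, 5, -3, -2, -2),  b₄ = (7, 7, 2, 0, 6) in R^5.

Write g = α₁b₁ + … + α₄b₄ and equate components.
Row-reducing the augmented matrix gives the unique coefficients (α₁, …, α₄) = (1, 3, -2, 4).

g = b₁ + 3b₂ - 2b₃ + 4b₄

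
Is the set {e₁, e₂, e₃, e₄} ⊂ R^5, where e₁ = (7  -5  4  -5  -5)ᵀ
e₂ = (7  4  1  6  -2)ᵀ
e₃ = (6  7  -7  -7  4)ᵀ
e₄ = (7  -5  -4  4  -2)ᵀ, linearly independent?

linearly independent

Row-reduce the matrix whose columns are e₁, e₂, e₃, e₄.
The reduction yields 4 nonzero rows, so the rank is 4.
Since rank = 4 (the number of vectors), the set is linearly independent.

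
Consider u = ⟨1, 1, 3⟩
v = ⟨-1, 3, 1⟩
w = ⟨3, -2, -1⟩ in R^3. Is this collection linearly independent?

linearly independent

The matrix [u|v|w] has determinant -20.
A nonzero determinant means the columns are linearly independent.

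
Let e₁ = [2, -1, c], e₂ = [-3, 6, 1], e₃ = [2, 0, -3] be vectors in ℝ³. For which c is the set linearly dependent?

The vectors are dependent exactly when the determinant of the matrix with rows e₁, e₂, e₃ vanishes.
Expanding, det = -12*c - 29.
This vanishes exactly when c = -29/12.

c = -29/12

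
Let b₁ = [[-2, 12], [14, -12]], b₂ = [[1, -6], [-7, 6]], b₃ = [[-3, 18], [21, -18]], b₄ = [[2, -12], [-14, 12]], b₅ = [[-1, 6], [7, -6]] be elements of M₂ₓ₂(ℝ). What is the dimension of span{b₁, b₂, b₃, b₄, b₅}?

Use coordinates relative to {E₁₁, E₁₂, E₂₁, E₂₂}.
Apply Gaussian elimination to the matrix whose rows are b₁, b₂, b₃, b₄, b₅.
Exactly 1 pivot survives; hence the rank is 1.
(With 5 elements in a 4-dimensional space the rank is at most 4.)

1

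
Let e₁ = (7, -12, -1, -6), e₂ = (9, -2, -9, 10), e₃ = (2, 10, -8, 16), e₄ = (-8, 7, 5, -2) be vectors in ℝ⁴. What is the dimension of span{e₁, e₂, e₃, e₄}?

2

Row-reduce the 4×4 matrix with these as rows.
Reduction leaves 2 leading entries, giving rank 2.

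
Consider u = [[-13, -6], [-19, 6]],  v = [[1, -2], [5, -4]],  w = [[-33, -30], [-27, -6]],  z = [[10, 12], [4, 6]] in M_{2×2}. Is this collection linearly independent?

Take coordinates with respect to the standard basis {E₁₁, E₁₂, E₂₁, E₂₂}.
Row-reduce the matrix whose columns are u, v, w, z.
The reduction yields 2 nonzero rows, so the rank is 2.
Since rank 2 < 4, the set is linearly dependent.
Indeed 3u + 6v - w = 0.

linearly dependent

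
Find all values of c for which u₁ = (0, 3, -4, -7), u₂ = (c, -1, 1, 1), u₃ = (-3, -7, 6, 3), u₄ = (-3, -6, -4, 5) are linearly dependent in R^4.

Place the vectors as rows of a 4×4 matrix; dependence ⇔ determinant zero.
The determinant works out to 390*c + 117.
Setting this to zero gives c = -3/10.

c = -3/10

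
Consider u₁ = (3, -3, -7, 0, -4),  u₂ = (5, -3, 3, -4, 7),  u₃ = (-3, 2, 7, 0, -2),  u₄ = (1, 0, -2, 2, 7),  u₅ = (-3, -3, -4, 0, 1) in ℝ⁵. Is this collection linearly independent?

linearly independent

Place the vectors as rows of a 5×5 matrix and reduce to echelon form.
The reduction yields 5 nonzero rows, so the rank is 5.
Since rank = 5 (the number of vectors), the set is linearly independent.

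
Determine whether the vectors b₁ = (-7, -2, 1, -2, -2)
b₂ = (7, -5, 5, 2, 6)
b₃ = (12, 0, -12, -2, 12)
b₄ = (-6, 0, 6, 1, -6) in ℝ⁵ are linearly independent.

linearly dependent

One vector is a scalar multiple of another, so the set is dependent.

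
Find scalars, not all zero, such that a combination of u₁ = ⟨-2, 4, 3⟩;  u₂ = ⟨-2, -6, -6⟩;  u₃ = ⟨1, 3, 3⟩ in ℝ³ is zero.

u₂ + 2u₃ = 0

Solve the homogeneous system with u₁, u₂, u₃ as columns by row-reducing the coefficient matrix.
A generator of the null space is (0, 1, 2).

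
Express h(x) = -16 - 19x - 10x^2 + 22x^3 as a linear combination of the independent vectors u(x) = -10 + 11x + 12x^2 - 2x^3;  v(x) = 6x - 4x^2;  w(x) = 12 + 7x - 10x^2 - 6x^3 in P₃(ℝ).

h = -2u + 4v - 3w

Take coordinate vectors relative to {1, x, …, x^3}.
Solve the system with u, v, w as columns and h as the right-hand side.
The system has the unique solution (c₁, c₂, c₃) = (-2, 4, -3).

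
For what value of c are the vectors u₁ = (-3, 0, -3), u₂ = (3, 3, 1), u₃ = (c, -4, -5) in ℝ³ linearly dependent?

Place the vectors as rows of a 3×3 matrix; dependence ⇔ determinant zero.
Expanding, det = 9*c + 69.
Setting this to zero gives c = -23/3.

c = -23/3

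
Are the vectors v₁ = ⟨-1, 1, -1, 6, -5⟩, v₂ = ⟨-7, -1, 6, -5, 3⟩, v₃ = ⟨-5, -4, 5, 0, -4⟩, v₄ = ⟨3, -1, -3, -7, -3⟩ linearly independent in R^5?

linearly independent

Place the vectors as rows of a 4×5 matrix and reduce to echelon form.
The reduction yields 4 nonzero rows, so the rank is 4.
Since rank = 4 (the number of vectors), the set is linearly independent.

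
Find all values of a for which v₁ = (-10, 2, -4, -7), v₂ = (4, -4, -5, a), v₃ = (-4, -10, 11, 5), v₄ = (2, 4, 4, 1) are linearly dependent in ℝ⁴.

The set is linearly dependent precisely when det[v₁; v₂; v₃; v₄] = 0.
The determinant works out to 900*a - 1500.
This vanishes exactly when a = 5/3.

a = 5/3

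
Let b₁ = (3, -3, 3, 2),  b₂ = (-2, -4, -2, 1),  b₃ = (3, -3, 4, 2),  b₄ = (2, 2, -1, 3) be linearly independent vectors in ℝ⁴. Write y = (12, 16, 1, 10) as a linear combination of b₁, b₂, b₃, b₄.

y = -b₁ - 2b₂ + b₃ + 4b₄

Write y = a₁b₁ + … + a₄b₄ and equate components.
The system has the unique solution (a₁, …, a₄) = (-1, -2, 1, 4).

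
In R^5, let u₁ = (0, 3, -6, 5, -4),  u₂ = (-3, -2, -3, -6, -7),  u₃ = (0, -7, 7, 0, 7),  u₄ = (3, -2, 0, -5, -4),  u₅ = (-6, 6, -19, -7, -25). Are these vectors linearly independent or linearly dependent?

linearly dependent

The matrix [u₁|u₂|u₃|u₄|u₅] has determinant 0.
A zero determinant means the columns are linearly dependent.
Indeed u₁ + 2u₂ - u₃ - u₅ = 0.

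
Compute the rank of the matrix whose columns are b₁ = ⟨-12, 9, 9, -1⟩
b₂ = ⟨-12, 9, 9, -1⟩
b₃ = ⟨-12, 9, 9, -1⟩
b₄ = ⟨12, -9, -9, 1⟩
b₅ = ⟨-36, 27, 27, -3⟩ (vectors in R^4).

Apply Gaussian elimination to the matrix whose rows are b₁, b₂, b₃, b₄, b₅.
Reduction leaves 1 leading entry, giving rank 1.
(With 5 elements in a 4-dimensional space the rank is at most 4.)

rank 1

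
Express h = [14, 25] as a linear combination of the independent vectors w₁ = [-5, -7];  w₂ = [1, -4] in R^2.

h = -3w₁ - w₂

Solve the system with w₁, w₂ as columns and h as the right-hand side.
Back-substitution yields (c₁, c₂) = (-3, -1).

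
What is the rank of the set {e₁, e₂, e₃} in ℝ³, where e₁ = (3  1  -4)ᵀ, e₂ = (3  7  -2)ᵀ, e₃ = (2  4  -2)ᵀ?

Put the 3×3 matrix [e₁|e₂|e₃] into echelon form.
There are 3 pivot columns, so rank = 3.

3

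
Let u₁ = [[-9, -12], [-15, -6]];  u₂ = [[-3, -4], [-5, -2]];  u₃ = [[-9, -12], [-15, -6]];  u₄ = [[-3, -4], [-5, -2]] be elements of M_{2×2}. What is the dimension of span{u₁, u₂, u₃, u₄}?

Represent each element by its coordinate vector in ℝ⁴.
Form the matrix with u₁, u₂, u₃, u₄ as columns and reduce.
The echelon form has 1 nonzero row, so the rank is 1.

dim = 1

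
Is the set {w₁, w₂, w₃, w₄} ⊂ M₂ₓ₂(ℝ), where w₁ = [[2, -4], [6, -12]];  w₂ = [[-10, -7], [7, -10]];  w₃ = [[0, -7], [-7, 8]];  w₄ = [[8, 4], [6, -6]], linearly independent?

Take coordinates with respect to the standard basis {E₁₁, E₁₂, E₂₁, E₂₂}.
Form the 4×4 matrix with these as columns; its determinant is 4456.
A nonzero determinant means the columns are linearly independent.

linearly independent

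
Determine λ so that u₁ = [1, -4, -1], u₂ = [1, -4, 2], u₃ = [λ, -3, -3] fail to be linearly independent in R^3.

The vectors are dependent exactly when the determinant of the matrix with rows u₁, u₂, u₃ vanishes.
The determinant works out to 9 - 12*λ.
This vanishes exactly when λ = 3/4.

λ = 3/4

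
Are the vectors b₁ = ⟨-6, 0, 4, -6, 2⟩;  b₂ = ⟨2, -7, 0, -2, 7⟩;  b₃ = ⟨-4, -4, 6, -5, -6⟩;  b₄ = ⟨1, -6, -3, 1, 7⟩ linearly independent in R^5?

Row-reduce the matrix whose columns are b₁, b₂, b₃, b₄.
The reduction yields 4 nonzero rows, so the rank is 4.
Since rank = 4 (the number of vectors), the set is linearly independent.

linearly independent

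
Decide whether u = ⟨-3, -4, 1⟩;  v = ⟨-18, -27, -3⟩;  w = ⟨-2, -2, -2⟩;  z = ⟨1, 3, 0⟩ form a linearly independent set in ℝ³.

There are 4 vectors in a 3-dimensional space, so they cannot be linearly independent.

linearly dependent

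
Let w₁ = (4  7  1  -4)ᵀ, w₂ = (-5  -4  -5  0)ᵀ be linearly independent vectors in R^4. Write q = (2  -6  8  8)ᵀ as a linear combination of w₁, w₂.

Set up the augmented matrix [w₁ | w₂ | q] and row-reduce.
Row-reducing the augmented matrix gives the unique coefficients (α₁, α₂) = (-2, -2).

q = -2w₁ - 2w₂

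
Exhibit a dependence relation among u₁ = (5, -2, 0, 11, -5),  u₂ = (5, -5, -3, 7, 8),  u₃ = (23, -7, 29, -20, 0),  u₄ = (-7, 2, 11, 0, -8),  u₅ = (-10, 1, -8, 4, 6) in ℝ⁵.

2u₁ - 2u₂ + u₃ - u₄ + 3u₅ = 0

Row-reduce the matrix with u₁, u₂, u₃, u₄, u₅ as columns; the null space gives the coefficients.
A generator of the null space is (2, -2, 1, -1, 3).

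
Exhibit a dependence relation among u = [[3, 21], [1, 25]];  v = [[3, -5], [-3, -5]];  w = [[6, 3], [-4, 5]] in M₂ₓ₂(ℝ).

u + 3v - 2w = 0

Pass to coordinate vectors relative to the basis {E₁₁, E₁₂, E₂₁, E₂₂}.
Solve the homogeneous system with u, v, w as columns by row-reducing the coefficient matrix.
A generator of the null space is (1, 3, -2).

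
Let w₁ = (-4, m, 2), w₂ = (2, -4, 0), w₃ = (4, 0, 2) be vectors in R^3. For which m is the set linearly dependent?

The set is linearly dependent precisely when det[w₁; w₂; w₃] = 0.
Expanding, det = 64 - 4*m.
Solving 64 - 4*m = 0 yields m = 16.

m = 16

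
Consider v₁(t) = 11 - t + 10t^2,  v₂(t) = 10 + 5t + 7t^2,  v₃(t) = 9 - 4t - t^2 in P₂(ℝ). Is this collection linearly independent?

linearly independent

Write each element as a coordinate vector in ℝ³ using {1, t, t^2}.
Form the 3×3 matrix with these as columns; its determinant is -670.
A nonzero determinant means the columns are linearly independent.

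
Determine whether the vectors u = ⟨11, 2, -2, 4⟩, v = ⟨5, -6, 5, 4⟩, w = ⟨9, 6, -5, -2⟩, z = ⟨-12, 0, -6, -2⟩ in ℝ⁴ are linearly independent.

Place the vectors as rows of a 4×4 matrix and reduce to echelon form.
The reduction yields 4 nonzero rows, so the rank is 4.
Since rank = 4 (the number of vectors), the set is linearly independent.

linearly independent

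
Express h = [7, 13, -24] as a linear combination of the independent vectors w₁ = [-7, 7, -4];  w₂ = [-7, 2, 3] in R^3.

h = 3w₁ - 4w₂

Set up the augmented matrix [w₁ | w₂ | h] and row-reduce.
Back-substitution yields (c₁, c₂) = (3, -4).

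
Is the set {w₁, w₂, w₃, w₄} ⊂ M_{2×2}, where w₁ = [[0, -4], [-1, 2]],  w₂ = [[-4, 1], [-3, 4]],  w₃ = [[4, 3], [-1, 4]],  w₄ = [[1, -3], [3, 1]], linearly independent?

Take coordinates with respect to the standard basis {E₁₁, E₁₂, E₂₁, E₂₂}.
The matrix [w₁|w₂|w₃|w₄] has determinant 520.
A nonzero determinant means the columns are linearly independent.

linearly independent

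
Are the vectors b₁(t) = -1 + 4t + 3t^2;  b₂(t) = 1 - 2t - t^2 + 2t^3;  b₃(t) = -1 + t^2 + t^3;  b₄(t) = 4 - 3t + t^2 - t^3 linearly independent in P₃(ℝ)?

Take coordinates with respect to the standard basis {1, t, …, t^3}.
The matrix [b₁|b₂|b₃|b₄] has determinant 56.
A nonzero determinant means the columns are linearly independent.

linearly independent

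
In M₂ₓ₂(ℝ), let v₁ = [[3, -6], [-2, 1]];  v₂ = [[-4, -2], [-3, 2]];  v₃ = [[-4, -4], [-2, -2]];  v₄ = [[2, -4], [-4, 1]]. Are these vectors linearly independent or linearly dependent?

Take coordinates with respect to the standard basis {E₁₁, E₁₂, E₂₁, E₂₂}.
Place the vectors as rows of a 4×4 matrix and reduce to echelon form.
The reduction yields 4 nonzero rows, so the rank is 4.
Since rank = 4 (the number of vectors), the set is linearly independent.

linearly independent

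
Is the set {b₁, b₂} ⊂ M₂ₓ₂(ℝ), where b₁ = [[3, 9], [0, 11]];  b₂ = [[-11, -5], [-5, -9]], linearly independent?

linearly independent

Write each element as a coordinate vector in ℝ⁴ using {E₁₁, E₁₂, E₂₁, E₂₂}.
Row-reduce the matrix whose columns are b₁, b₂.
The reduction yields 2 nonzero rows, so the rank is 2.
Since rank = 2 (the number of vectors), the set is linearly independent.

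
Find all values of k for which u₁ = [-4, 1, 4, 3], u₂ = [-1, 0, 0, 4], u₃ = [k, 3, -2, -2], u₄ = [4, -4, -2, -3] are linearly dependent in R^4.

k = 1/2

Place the vectors as rows of a 4×4 matrix; dependence ⇔ determinant zero.
Expanding, det = 28 - 56*k.
Solving 28 - 56*k = 0 yields k = 1/2.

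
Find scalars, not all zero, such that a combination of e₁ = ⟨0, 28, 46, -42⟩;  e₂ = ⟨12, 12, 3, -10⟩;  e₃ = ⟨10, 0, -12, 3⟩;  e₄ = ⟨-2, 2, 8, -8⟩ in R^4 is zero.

e₁ - 2e₂ + 2e₃ - 2e₄ = 0

Set up α₁e₁ + … + α₄e₄ = 0 and solve the homogeneous system.
The free variable yields coefficients (1, -2, 2, -2) (any nonzero multiple also works).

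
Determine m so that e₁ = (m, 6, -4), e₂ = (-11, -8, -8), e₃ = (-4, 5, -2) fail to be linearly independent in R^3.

Place the vectors as rows of a 3×3 matrix; dependence ⇔ determinant zero.
Cofactor expansion gives det = 56*m + 408.
Setting this to zero gives m = -51/7.

m = -51/7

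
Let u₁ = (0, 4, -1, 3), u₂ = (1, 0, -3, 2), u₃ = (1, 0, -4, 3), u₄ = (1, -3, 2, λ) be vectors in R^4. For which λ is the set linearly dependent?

λ = -9/2

Dependence holds iff the 4×4 matrix [u₁ u₂ u₃ u₄] is singular.
Cofactor expansion gives det = 4*λ + 18.
This vanishes exactly when λ = -9/2.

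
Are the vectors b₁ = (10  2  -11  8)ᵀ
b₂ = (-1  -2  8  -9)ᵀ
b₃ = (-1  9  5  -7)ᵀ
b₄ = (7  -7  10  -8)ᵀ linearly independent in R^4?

linearly independent

Form the 4×4 matrix with these as columns; its determinant is -4833.
A nonzero determinant means the columns are linearly independent.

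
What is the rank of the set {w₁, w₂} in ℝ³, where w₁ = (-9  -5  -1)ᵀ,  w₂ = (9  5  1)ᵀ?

Put the 3×2 matrix [w₁|w₂] into echelon form.
Exactly 1 pivot survives; hence the rank is 1.

rank 1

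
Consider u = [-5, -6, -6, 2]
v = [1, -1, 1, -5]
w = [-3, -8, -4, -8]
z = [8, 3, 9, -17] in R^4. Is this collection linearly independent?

linearly dependent

Form the 4×4 matrix with these as columns; its determinant is 0.
A zero determinant means the columns are linearly dependent.
Indeed u + 2v - w = 0.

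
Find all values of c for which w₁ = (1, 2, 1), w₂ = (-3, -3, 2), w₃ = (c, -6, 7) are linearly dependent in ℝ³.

Place the vectors as rows of a 3×3 matrix; dependence ⇔ determinant zero.
Cofactor expansion gives det = 7*c + 51.
Solving 7*c + 51 = 0 yields c = -51/7.

c = -51/7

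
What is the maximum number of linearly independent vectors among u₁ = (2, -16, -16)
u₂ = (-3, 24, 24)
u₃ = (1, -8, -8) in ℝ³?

1

Put the 3×3 matrix [u₁|u₂|u₃] into echelon form.
There is 1 pivot column, so rank = 1.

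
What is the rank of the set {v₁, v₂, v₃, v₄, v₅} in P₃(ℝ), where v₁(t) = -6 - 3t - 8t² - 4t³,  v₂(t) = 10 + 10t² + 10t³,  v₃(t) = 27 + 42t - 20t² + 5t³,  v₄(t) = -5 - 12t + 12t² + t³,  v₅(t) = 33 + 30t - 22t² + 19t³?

Pass to coordinate vectors with respect to the basis {1, t, …, t³}.
Put the 4×5 matrix [v₁|v₂|v₃|v₄|v₅] into echelon form.
The echelon form has 3 nonzero rows, so the rank is 3.
(With 5 elements in a 4-dimensional space the rank is at most 4.)

3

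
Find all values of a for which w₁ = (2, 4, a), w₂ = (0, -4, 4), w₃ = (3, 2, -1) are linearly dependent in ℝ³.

a = -10/3

The vectors are dependent exactly when the determinant of the matrix with rows w₁, w₂, w₃ vanishes.
Expanding, det = 12*a + 40.
Solving 12*a + 40 = 0 yields a = -10/3.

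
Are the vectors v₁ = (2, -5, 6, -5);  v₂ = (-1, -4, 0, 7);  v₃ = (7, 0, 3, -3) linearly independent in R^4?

Row-reduce the matrix whose columns are v₁, v₂, v₃.
The reduction yields 3 nonzero rows, so the rank is 3.
Since rank = 3 (the number of vectors), the set is linearly independent.

linearly independent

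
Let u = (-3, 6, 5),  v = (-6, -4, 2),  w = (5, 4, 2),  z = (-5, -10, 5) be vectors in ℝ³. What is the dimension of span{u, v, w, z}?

Row-reduce the 4×3 matrix with these as rows.
The echelon form has 3 nonzero rows, so the rank is 3.
(With 4 elements in a 3-dimensional space the rank is at most 3.)

dim = 3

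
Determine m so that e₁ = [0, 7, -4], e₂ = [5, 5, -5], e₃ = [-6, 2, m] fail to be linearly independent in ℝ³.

m = 10/7

Place the vectors as rows of a 3×3 matrix; dependence ⇔ determinant zero.
The determinant works out to 50 - 35*m.
Setting this to zero gives m = 10/7.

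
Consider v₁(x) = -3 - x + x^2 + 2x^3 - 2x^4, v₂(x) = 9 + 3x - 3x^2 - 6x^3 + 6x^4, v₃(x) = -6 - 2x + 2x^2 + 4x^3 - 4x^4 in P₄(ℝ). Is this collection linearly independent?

linearly dependent

Write each element as a coordinate vector in ℝ⁵ using {1, x, …, x^4}.
Place the vectors as rows of a 3×5 matrix and reduce to echelon form.
The reduction yields 1 nonzero row, so the rank is 1.
Since rank 1 < 3, the set is linearly dependent.
Indeed 3v₁ + v₂ = 0.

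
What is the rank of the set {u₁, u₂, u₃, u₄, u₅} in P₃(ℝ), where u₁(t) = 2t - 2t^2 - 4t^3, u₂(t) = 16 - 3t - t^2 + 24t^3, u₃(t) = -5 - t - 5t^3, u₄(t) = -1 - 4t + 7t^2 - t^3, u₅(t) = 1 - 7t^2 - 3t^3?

4

Pass to coordinate vectors with respect to the basis {1, t, …, t^3}.
Form the matrix with u₁, u₂, u₃, u₄, u₅ as columns and reduce.
Exactly 4 pivots survive; hence the rank is 4.
(With 5 elements in a 4-dimensional space the rank is at most 4.)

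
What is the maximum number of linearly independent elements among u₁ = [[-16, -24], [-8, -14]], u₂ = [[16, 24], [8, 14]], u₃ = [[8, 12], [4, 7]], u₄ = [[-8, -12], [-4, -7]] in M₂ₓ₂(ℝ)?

Use coordinates relative to {E₁₁, E₁₂, E₂₁, E₂₂}.
Row-reduce the 4×4 matrix with these as rows.
The echelon form has 1 nonzero row, so the rank is 1.

1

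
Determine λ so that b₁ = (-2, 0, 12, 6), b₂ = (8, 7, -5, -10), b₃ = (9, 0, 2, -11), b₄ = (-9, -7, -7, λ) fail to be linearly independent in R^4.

λ = 55/7

Place the vectors as rows of a 4×4 matrix; dependence ⇔ determinant zero.
Cofactor expansion gives det = 6160 - 784*λ.
This vanishes exactly when λ = 55/7.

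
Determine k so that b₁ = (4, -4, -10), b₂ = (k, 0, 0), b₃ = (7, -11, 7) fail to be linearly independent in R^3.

The set is linearly dependent precisely when det[b₁; b₂; b₃] = 0.
The determinant works out to 138*k.
Solving 138*k = 0 yields k = 0.

k = 0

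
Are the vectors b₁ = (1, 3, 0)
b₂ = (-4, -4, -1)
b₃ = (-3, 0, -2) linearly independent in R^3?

Form the 3×3 matrix with these as columns; its determinant is -7.
A nonzero determinant means the columns are linearly independent.

linearly independent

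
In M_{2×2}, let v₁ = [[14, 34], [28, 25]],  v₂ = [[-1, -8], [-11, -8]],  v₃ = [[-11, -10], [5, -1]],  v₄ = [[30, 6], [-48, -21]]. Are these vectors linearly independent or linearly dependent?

Take coordinates with respect to the standard basis {E₁₁, E₁₂, E₂₁, E₂₂}.
Row-reduce the matrix whose columns are v₁, v₂, v₃, v₄.
The reduction yields 2 nonzero rows, so the rank is 2.
Since rank 2 < 4, the set is linearly dependent.
Indeed v₁ + 3v₂ + v₃ = 0.

linearly dependent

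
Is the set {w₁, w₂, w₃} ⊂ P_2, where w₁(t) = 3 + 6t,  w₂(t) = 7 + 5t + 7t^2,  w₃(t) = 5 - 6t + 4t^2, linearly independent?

linearly independent

Take coordinates with respect to the standard basis {1, t, t^2}.
The matrix [w₁|w₂|w₃] has determinant 228.
A nonzero determinant means the columns are linearly independent.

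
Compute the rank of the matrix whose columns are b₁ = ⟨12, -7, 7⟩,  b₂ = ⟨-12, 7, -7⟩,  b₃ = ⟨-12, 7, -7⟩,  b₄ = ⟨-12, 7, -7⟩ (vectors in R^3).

Put the 3×4 matrix [b₁|b₂|b₃|b₄] into echelon form.
The echelon form has 1 nonzero row, so the rank is 1.
(With 4 elements in a 3-dimensional space the rank is at most 3.)

rank 1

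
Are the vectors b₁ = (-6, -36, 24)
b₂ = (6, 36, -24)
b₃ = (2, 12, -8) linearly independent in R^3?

linearly dependent

Form the 3×3 matrix with these as columns; its determinant is 0.
A zero determinant means the columns are linearly dependent.
Indeed b₁ + b₂ = 0.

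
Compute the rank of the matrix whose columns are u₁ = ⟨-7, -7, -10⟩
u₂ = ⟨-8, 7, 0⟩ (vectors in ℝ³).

Row-reduce the 2×3 matrix with these as rows.
Exactly 2 pivots survive; hence the rank is 2.

2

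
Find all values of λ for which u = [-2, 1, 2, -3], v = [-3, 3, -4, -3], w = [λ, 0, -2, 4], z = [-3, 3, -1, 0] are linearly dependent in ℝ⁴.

λ = 9/8

The set is linearly dependent precisely when det[u; v; w; z] = 0.
Cofactor expansion gives det = 54 - 48*λ.
Solving 54 - 48*λ = 0 yields λ = 9/8.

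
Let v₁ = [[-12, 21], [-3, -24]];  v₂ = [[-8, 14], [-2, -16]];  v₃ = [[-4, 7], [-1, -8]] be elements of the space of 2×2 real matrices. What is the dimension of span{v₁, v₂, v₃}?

Pass to coordinate vectors with respect to the basis {E₁₁, E₁₂, E₂₁, E₂₂}.
Apply Gaussian elimination to the matrix whose rows are v₁, v₂, v₃.
The echelon form has 1 nonzero row, so the rank is 1.

1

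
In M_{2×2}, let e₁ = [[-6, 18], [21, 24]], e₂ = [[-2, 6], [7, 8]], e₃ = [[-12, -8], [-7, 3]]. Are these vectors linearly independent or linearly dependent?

Write each element as a coordinate vector in ℝ⁴ using {E₁₁, E₁₂, E₂₁, E₂₂}.
One vector is a scalar multiple of another, so the set is dependent.

linearly dependent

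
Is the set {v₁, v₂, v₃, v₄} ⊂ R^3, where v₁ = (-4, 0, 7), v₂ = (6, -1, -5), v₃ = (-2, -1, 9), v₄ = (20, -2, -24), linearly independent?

linearly dependent

There are 4 vectors in a 3-dimensional space, so they cannot be linearly independent.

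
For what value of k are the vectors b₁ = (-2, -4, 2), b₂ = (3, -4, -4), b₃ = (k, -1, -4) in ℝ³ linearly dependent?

The set is linearly dependent precisely when det[b₁; b₂; b₃] = 0.
Expanding, det = 24*k - 78.
Solving 24*k - 78 = 0 yields k = 13/4.

k = 13/4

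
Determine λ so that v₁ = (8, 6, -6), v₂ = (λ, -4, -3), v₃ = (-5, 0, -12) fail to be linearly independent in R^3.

λ = -33/4

Place the vectors as rows of a 3×3 matrix; dependence ⇔ determinant zero.
Expanding, det = 72*λ + 594.
This vanishes exactly when λ = -33/4.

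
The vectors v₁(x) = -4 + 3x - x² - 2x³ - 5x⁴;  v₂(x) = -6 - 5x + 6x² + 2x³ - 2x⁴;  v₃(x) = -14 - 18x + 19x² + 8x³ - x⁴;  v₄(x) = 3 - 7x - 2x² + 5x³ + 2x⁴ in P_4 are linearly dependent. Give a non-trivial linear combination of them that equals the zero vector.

Pass to coordinate vectors relative to the basis {1, x, …, x⁴}.
Solve the homogeneous system with v₁, v₂, v₃, v₄ as columns by row-reducing the coefficient matrix.
One solution (up to scaling) is (1, -3, 1, 0).

v₁ - 3v₂ + v₃ = 0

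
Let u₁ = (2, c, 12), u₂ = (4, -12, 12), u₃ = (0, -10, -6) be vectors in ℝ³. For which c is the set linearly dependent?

The vectors are dependent exactly when the determinant of the matrix with rows u₁, u₂, u₃ vanishes.
Expanding, det = 24*c - 96.
This vanishes exactly when c = 4.

c = 4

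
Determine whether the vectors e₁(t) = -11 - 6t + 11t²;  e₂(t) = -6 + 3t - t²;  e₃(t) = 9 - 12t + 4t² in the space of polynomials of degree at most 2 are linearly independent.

linearly independent

Take coordinates with respect to the standard basis {1, t, t²}.
Row-reduce the matrix whose columns are e₁, e₂, e₃.
The reduction yields 3 nonzero rows, so the rank is 3.
Since rank = 3 (the number of vectors), the set is linearly independent.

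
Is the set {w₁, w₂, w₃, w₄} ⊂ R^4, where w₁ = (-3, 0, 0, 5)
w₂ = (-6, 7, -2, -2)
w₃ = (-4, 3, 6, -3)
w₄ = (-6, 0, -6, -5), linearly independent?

linearly independent

Place the vectors as rows of a 4×4 matrix and reduce to echelon form.
The reduction yields 4 nonzero rows, so the rank is 4.
Since rank = 4 (the number of vectors), the set is linearly independent.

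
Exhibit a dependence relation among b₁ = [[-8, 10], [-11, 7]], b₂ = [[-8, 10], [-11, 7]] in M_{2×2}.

b₁ - b₂ = 0

Take coordinates with respect to {E₁₁, E₁₂, E₂₁, E₂₂}.
Row-reduce the matrix with b₁, b₂ as columns; the null space gives the coefficients.
One solution (up to scaling) is (1, -1).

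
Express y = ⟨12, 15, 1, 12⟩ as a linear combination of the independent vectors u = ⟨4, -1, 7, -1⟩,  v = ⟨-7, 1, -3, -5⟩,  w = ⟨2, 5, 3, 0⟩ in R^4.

y = -2u - 2v + 3w

Since u, v, w are independent, the coefficients expressing y are uniquely determined by a linear system.
Row-reducing the augmented matrix gives the unique coefficients (a₁, a₂, a₃) = (-2, -2, 3).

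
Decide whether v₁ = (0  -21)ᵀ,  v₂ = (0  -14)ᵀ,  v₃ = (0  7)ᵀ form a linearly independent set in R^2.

There are 3 vectors in a 2-dimensional space, so they cannot be linearly independent.

linearly dependent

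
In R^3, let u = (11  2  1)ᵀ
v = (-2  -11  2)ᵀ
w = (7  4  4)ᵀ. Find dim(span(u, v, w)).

Put the 3×3 matrix [u|v|w] into echelon form.
Reduction leaves 3 leading entries, giving rank 3.

dim = 3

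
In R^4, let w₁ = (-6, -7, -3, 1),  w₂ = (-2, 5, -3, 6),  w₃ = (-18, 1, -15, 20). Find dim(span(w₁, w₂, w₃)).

2

Form the matrix with w₁, w₂, w₃ as columns and reduce.
Exactly 2 pivots survive; hence the rank is 2.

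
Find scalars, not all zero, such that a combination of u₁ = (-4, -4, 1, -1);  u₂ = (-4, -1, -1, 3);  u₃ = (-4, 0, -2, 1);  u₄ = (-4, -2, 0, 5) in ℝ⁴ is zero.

Write the vectors as columns of a matrix and find a nonzero vector in its null space.
A generator of the null space is (0, 2, -1, -1).

2u₂ - u₃ - u₄ = 0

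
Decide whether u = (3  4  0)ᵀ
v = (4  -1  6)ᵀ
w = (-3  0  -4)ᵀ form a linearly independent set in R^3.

Row-reduce the matrix whose columns are u, v, w.
The reduction yields 3 nonzero rows, so the rank is 3.
Since rank = 3 (the number of vectors), the set is linearly independent.

linearly independent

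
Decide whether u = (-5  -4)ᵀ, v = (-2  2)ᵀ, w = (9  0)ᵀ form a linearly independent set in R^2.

There are 3 vectors in a 2-dimensional space, so they cannot be linearly independent.

linearly dependent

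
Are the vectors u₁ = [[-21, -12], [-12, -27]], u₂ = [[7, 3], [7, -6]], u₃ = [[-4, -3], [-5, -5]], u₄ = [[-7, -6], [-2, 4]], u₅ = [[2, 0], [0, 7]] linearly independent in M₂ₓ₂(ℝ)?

linearly dependent

Take coordinates with respect to the standard basis {E₁₁, E₁₂, E₂₁, E₂₂}.
There are 5 vectors in a 4-dimensional space, so they cannot be linearly independent.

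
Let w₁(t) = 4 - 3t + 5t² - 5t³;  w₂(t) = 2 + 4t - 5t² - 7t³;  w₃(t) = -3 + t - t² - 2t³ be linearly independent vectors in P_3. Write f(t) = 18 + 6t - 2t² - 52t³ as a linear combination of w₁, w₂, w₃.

f = 4w₁ + 4w₂ + 2w₃

Identify each element with its coordinate vector in ℝ⁴ via {1, t, …, t³}.
Write f = a₁w₁ + … + a₃w₃ and equate components.
The system has the unique solution (a₁, a₂, a₃) = (4, 4, 2).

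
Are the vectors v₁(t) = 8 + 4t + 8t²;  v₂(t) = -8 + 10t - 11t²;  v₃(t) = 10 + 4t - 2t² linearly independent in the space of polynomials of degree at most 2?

Take coordinates with respect to the standard basis {1, t, t²}.
The matrix [v₁|v₂|v₃] has determinant -1368.
A nonzero determinant means the columns are linearly independent.

linearly independent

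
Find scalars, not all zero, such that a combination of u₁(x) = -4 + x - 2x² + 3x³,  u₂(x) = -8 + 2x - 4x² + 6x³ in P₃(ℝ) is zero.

Write each element as a vector in ℝ⁴ using {1, x, …, x³}.
Solve the homogeneous system with u₁, u₂ as columns by row-reducing the coefficient matrix.
The free variable yields coefficients (2, -1) (any nonzero multiple also works).

2u₁ - u₂ = 0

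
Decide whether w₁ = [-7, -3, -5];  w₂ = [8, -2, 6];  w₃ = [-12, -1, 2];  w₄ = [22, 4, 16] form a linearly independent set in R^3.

There are 4 vectors in a 3-dimensional space, so they cannot be linearly independent.

linearly dependent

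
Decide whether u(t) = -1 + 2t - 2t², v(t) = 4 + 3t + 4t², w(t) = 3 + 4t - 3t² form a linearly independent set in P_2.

linearly independent

Write each element as a coordinate vector in ℝ³ using {1, t, t²}.
Place the vectors as rows of a 3×3 matrix and reduce to echelon form.
The reduction yields 3 nonzero rows, so the rank is 3.
Since rank = 3 (the number of vectors), the set is linearly independent.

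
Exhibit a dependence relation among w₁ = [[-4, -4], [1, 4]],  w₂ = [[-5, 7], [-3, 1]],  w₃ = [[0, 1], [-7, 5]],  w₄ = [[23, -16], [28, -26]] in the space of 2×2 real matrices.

Pass to coordinate vectors relative to the basis {E₁₁, E₁₂, E₂₁, E₂₂}.
Solve the homogeneous system with w₁, w₂, w₃, w₄ as columns by row-reducing the coefficient matrix.
One solution (up to scaling) is (2, 3, 3, 1).

2w₁ + 3w₂ + 3w₃ + w₄ = 0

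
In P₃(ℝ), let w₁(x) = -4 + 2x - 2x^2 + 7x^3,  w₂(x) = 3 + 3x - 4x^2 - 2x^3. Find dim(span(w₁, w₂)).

dim = 2

Represent each element by its coordinate vector in ℝ⁴.
Apply Gaussian elimination to the matrix whose rows are w₁, w₂.
The echelon form has 2 nonzero rows, so the rank is 2.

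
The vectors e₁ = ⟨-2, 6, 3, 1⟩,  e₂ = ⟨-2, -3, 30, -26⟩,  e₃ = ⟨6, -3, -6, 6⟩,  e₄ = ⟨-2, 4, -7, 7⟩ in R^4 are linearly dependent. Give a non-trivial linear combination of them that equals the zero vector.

e₁ - e₂ - e₃ - 3e₄ = 0

Row-reduce the matrix with e₁, e₂, e₃, e₄ as columns; the null space gives the coefficients.
One solution (up to scaling) is (1, -1, -1, -3).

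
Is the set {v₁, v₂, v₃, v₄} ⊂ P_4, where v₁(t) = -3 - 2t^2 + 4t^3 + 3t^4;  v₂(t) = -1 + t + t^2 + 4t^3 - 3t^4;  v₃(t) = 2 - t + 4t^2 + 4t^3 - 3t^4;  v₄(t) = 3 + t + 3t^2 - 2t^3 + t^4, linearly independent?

Write each element as a coordinate vector in ℝ⁵ using {1, t, …, t^4}.
Row-reduce the matrix whose columns are v₁, v₂, v₃, v₄.
The reduction yields 4 nonzero rows, so the rank is 4.
Since rank = 4 (the number of vectors), the set is linearly independent.

linearly independent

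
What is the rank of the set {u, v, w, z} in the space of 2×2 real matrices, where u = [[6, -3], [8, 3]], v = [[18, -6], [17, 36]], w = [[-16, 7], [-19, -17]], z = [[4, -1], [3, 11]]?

rank 2

Use coordinates relative to {E₁₁, E₁₂, E₂₁, E₂₂}.
Form the matrix with u, v, w, z as columns and reduce.
There are 2 pivot columns, so rank = 2.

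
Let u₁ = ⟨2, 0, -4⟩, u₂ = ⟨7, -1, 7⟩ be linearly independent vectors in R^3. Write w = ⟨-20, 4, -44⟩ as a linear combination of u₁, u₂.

Since u₁, u₂ are independent, the coefficients expressing w are uniquely determined by a linear system.
Back-substitution yields (c₁, c₂) = (4, -4).

w = 4u₁ - 4u₂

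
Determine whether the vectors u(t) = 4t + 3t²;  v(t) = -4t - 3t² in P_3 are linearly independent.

Take coordinates with respect to the standard basis {1, t, …, t³}.
Row-reduce the matrix whose columns are u, v.
The reduction yields 1 nonzero row, so the rank is 1.
Since rank 1 < 2, the set is linearly dependent.

linearly dependent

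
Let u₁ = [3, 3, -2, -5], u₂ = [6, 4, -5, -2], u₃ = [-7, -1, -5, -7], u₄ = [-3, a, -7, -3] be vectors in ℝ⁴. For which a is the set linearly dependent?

a = 1/9

The set is linearly dependent precisely when det[u₁; u₂; u₃; u₄] = 0.
The determinant works out to 288*a - 32.
Solving 288*a - 32 = 0 yields a = 1/9.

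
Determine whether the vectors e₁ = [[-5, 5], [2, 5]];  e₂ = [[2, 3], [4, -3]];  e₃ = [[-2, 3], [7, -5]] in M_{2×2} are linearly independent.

Write each element as a coordinate vector in ℝ⁴ using {E₁₁, E₁₂, E₂₁, E₂₂}.
Row-reduce the matrix whose columns are e₁, e₂, e₃.
The reduction yields 3 nonzero rows, so the rank is 3.
Since rank = 3 (the number of vectors), the set is linearly independent.

linearly independent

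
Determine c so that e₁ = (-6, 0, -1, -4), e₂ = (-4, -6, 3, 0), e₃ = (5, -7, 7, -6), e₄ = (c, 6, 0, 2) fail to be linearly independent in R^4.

The vectors are dependent exactly when the determinant of the matrix with rows e₁, e₂, e₃, e₄ vanishes.
Cofactor expansion gives det = 1960 - 120*c.
Solving 1960 - 120*c = 0 yields c = 49/3.

c = 49/3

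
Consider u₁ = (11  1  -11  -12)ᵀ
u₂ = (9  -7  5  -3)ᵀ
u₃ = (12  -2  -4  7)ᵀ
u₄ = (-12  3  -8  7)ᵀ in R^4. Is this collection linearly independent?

linearly independent

The matrix [u₁|u₂|u₃|u₄] has determinant -18426.
A nonzero determinant means the columns are linearly independent.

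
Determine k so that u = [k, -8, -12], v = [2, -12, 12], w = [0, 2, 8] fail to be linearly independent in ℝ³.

Dependence holds iff the 3×3 matrix [u v w] is singular.
Expanding, det = 80 - 120*k.
Solving 80 - 120*k = 0 yields k = 2/3.

k = 2/3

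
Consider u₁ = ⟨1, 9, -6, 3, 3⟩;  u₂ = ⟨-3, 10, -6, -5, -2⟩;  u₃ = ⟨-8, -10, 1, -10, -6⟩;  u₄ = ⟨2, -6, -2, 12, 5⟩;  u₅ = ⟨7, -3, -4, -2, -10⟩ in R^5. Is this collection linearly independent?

linearly independent

Place the vectors as rows of a 5×5 matrix and reduce to echelon form.
The reduction yields 5 nonzero rows, so the rank is 5.
Since rank = 5 (the number of vectors), the set is linearly independent.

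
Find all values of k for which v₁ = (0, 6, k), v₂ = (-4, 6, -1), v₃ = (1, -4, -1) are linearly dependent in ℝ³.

k = 3

Dependence holds iff the 3×3 matrix [v₁ v₂ v₃] is singular.
The determinant works out to 10*k - 30.
This vanishes exactly when k = 3.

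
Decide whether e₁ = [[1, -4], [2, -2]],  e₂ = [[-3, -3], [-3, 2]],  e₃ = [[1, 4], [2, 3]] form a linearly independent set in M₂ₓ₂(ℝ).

linearly independent

Write each element as a coordinate vector in ℝ⁴ using {E₁₁, E₁₂, E₂₁, E₂₂}.
Row-reduce the matrix whose columns are e₁, e₂, e₃.
The reduction yields 3 nonzero rows, so the rank is 3.
Since rank = 3 (the number of vectors), the set is linearly independent.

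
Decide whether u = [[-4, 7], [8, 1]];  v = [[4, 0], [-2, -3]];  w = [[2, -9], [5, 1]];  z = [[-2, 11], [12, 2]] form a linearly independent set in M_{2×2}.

linearly independent

Write each element as a coordinate vector in ℝ⁴ using {E₁₁, E₁₂, E₂₁, E₂₂}.
Form the 4×4 matrix with these as columns; its determinant is -1402.
A nonzero determinant means the columns are linearly independent.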